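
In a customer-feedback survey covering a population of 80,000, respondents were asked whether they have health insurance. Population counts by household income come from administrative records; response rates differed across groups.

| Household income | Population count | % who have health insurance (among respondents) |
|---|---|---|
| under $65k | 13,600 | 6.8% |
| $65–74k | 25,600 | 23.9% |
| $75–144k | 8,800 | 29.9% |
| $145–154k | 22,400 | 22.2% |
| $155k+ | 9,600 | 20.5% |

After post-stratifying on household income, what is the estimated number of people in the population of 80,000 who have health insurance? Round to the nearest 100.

Estimated count per cell = population count × respondent percentage:
  under $65k: 13,600 × 6.8% = 924.8
  $65–74k: 25,600 × 23.9% = 6118.4
  $75–144k: 8,800 × 29.9% = 2631.2
  $145–154k: 22,400 × 22.2% = 4972.8
  $155k+: 9,600 × 20.5% = 1968
Estimated total = 16615.2 → 16,600.

16,600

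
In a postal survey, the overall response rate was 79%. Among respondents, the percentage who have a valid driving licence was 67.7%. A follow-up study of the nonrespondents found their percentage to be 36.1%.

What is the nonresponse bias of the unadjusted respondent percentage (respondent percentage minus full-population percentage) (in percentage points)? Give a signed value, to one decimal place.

Nonresponse fraction = 1 − 0.79 = 0.21.
Bias = (nonresponse fraction) × (respondent percentage − nonrespondent percentage)
     = 0.21 × (67.7 − 36.1) = 0.21 × 31.6 = 6.636.

+6.6 percentage points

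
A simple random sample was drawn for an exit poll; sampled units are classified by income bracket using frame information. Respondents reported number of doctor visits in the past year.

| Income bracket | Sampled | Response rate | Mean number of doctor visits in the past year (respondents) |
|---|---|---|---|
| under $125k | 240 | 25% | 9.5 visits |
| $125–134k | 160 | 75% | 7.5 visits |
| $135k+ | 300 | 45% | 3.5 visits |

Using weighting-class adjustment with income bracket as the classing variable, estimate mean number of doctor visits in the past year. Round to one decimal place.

Each respondent's weight = sampled/responded in their class; summing within a class gives n_sampled, so:
  under $125k: 240 × 9.5 = 2280
  $125–134k: 160 × 7.5 = 1200
  $135k+: 300 × 3.5 = 1050
Adjusted estimate = 4530 / 700 = 6.47143 → 6.5.

6.5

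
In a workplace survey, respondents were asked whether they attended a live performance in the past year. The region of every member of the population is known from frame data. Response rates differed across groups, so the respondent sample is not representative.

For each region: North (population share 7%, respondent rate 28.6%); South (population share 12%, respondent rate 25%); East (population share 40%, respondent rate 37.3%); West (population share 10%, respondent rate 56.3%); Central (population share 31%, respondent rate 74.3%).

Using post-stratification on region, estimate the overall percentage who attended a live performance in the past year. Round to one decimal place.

48.6%

Post-stratification weights by population share, not respondent share:
  North: 0.07 × 28.6 = 2.002
  South: 0.12 × 25 = 3
  East: 0.4 × 37.3 = 14.92
  West: 0.1 × 56.3 = 5.63
  Central: 0.31 × 74.3 = 23.033
Post-stratified estimate = 48.585 → 48.6%.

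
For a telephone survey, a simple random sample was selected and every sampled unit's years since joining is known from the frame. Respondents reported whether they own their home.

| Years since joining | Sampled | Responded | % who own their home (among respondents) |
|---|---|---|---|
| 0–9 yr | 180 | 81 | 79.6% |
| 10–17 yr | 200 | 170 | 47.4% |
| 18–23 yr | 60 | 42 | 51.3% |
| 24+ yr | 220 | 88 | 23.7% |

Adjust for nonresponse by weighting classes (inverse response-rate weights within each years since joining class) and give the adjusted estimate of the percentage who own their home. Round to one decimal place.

Response rates by class: 0–9 yr 81/180 = 45%, 10–17 yr 170/200 = 85%, 18–23 yr 42/60 = 70%, 24+ yr 88/220 = 40%.
With weight = n_sampled/n_responded per class, the weighted class total is n_sampled:
  0–9 yr: 180 × 79.6 = 14328
  10–17 yr: 200 × 47.4 = 9480
  18–23 yr: 60 × 51.3 = 3078
  24+ yr: 220 × 23.7 = 5214
Adjusted estimate = 32,100 / 660 = 48.6364 → 48.6%.

48.6%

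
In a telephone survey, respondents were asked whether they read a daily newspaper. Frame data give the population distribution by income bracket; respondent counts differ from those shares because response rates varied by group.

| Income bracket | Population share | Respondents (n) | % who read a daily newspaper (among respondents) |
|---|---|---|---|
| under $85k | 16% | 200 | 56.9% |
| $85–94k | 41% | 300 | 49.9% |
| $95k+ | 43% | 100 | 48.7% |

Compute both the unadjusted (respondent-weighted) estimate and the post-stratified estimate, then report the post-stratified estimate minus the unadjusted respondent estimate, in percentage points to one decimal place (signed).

Naive respondent-only estimate (weights = respondent counts):
  (200/600)×56.9 + (300/600)×49.9 + (100/600)×48.7 = 52.0333%
Post-stratifying to population shares instead:
  0.16×56.9 + 0.41×49.9 + 0.43×48.7 = 50.504%
Difference = 50.504 − 52.0333 = -1.5293 pp.

-1.5 percentage points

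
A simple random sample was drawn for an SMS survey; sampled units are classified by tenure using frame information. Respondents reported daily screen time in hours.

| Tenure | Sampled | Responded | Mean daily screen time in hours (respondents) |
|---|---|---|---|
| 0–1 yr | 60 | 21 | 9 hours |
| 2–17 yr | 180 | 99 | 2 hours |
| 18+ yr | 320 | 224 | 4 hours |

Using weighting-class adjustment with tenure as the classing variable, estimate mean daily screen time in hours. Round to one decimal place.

3.9

Class response rates: 0–1 yr 21/60 = 35%, 2–17 yr 99/180 = 55%, 18+ yr 224/320 = 70%.
Inverse-response-rate weighting restores each class to its sampled count, so class totals weight by n_sampled:
  0–1 yr: 60 × 9 = 540
  2–17 yr: 180 × 2 = 360
  18+ yr: 320 × 4 = 1280
Adjusted estimate = 2180 / 560 = 3.89286 → 3.9.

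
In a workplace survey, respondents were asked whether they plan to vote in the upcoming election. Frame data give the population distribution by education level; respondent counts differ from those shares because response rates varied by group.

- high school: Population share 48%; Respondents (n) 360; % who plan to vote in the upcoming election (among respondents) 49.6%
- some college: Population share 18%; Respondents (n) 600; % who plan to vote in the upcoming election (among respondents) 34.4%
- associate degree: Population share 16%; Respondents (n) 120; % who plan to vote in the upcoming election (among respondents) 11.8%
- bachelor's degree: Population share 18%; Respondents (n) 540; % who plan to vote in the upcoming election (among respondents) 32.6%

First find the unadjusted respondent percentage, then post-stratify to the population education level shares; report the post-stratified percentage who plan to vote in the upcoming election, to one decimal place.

Naive respondent-only estimate (weights = respondent counts):
  (360/1620)×49.6 + (600/1620)×34.4 + (120/1620)×11.8 + (540/1620)×32.6 = 35.5037%
Post-stratified estimate weights by population shares:
  0.48×49.6 + 0.18×34.4 + 0.16×11.8 + 0.18×32.6 = 37.756%

37.8%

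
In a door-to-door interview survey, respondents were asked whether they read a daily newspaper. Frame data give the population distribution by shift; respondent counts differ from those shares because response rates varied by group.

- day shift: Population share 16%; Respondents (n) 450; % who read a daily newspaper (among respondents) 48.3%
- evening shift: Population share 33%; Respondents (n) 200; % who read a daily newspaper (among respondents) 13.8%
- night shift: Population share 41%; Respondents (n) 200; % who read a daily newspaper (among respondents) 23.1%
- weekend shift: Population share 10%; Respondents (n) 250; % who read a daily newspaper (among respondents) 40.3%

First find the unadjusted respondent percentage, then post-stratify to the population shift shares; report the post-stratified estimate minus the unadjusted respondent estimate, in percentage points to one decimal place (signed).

-9.8 percentage points

Unadjusted (pooled respondent) estimate weights by respondent counts:
  (450/1100)×48.3 + (200/1100)×13.8 + (200/1100)×23.1 + (250/1100)×40.3 = 35.6273%
Post-stratified estimate weights by population shares:
  0.16×48.3 + 0.33×13.8 + 0.41×23.1 + 0.1×40.3 = 25.783%
Difference = 25.783 − 35.6273 = -9.8443 pp.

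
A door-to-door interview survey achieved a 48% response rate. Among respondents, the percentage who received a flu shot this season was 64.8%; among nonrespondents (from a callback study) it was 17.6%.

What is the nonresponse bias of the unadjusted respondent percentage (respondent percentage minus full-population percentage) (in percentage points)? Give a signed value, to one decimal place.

Nonresponse fraction = 1 − 0.48 = 0.52.
Bias = (nonresponse fraction) × (respondent percentage − nonrespondent percentage)
     = 0.52 × (64.8 − 17.6) = 0.52 × 47.2 = 24.544.

+24.5 percentage points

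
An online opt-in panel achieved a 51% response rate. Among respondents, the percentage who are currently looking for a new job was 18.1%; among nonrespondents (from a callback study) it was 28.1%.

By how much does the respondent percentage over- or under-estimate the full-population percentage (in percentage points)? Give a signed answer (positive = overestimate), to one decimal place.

Nonresponse fraction = 1 − 0.51 = 0.49.
Bias = (nonresponse fraction) × (respondent percentage − nonrespondent percentage)
     = 0.49 × (18.1 − 28.1) = 0.49 × -10 = -4.9.

-4.9 percentage points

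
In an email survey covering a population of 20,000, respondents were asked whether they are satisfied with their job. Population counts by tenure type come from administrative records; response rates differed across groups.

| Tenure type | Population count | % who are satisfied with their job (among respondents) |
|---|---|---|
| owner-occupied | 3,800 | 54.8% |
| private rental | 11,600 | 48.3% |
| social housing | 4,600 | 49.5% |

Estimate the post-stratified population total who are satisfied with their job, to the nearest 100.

Estimated count per cell = population count × respondent percentage:
  owner-occupied: 3,800 × 54.8% = 2082.4
  private rental: 11,600 × 48.3% = 5602.8
  social housing: 4,600 × 49.5% = 2277
Estimated total = 9962.2 → 10,000.

10,000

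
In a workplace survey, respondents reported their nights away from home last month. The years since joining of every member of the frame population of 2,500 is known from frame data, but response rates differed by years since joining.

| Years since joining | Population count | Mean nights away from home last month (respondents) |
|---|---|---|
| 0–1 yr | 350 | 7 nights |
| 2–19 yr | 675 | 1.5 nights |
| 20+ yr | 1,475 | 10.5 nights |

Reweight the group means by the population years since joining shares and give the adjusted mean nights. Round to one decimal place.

Each cell contributes population-share × respondent value:
  0–1 yr: (350/2,500) × 7 = 0.98
  2–19 yr: (675/2,500) × 1.5 = 0.405
  20+ yr: (1,475/2,500) × 10.5 = 6.195
Post-stratified estimate = 7.58 → 7.6.

7.6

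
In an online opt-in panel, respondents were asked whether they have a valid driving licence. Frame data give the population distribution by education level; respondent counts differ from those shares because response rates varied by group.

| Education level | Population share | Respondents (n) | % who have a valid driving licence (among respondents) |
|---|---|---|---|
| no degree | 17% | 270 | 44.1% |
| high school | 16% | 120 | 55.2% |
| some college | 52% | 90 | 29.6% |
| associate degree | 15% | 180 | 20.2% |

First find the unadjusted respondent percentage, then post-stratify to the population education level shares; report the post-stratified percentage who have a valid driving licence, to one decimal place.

Naive respondent-only estimate (weights = respondent counts):
  (270/660)×44.1 + (120/660)×55.2 + (90/660)×29.6 + (180/660)×20.2 = 37.6227%
Reweighting by population education level shares:
  0.17×44.1 + 0.16×55.2 + 0.52×29.6 + 0.15×20.2 = 34.751%

34.8%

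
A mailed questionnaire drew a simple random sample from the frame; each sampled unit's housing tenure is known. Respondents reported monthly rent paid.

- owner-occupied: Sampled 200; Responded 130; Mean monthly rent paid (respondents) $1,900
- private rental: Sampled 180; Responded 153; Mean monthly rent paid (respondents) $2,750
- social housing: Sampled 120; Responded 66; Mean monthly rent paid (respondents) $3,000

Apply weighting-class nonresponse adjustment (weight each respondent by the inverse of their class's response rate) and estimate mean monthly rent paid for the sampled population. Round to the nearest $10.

$2,470

Class response rates: owner-occupied 130/200 = 65%, private rental 153/180 = 85%, social housing 66/120 = 55%.
With weight = n_sampled/n_responded per class, the weighted class total is n_sampled:
  owner-occupied: 200 × 1900 = 380,000
  private rental: 180 × 2750 = 495,000
  social housing: 120 × 3000 = 360,000
Adjusted estimate = 1,235,000 / 500 = 2470 → $2,470.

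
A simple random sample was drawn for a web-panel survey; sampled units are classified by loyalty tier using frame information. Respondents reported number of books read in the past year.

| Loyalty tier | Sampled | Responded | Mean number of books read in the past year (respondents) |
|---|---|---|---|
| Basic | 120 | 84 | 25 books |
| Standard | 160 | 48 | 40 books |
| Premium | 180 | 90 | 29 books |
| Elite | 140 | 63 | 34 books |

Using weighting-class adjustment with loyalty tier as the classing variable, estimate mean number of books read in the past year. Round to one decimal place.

Class response rates: Basic 84/120 = 70%, Standard 48/160 = 30%, Premium 90/180 = 50%, Elite 63/140 = 45%.
Inverse-response-rate weighting restores each class to its sampled count, so class totals weight by n_sampled:
  Basic: 120 × 25 = 3000
  Standard: 160 × 40 = 6400
  Premium: 180 × 29 = 5220
  Elite: 140 × 34 = 4760
Adjusted estimate = 19,380 / 600 = 32.3 → 32.3.

32.3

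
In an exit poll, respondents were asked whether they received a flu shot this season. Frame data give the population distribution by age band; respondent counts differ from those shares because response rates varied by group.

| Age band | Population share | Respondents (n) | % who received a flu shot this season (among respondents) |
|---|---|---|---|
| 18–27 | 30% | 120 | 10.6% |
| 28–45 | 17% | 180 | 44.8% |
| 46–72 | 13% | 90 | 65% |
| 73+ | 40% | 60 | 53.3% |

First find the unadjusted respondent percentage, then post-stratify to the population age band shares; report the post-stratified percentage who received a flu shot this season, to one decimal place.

Naive respondent-only estimate (weights = respondent counts):
  (120/450)×10.6 + (180/450)×44.8 + (90/450)×65 + (60/450)×53.3 = 40.8533%
Post-stratifying to population shares instead:
  0.3×10.6 + 0.17×44.8 + 0.13×65 + 0.4×53.3 = 40.566%

40.6%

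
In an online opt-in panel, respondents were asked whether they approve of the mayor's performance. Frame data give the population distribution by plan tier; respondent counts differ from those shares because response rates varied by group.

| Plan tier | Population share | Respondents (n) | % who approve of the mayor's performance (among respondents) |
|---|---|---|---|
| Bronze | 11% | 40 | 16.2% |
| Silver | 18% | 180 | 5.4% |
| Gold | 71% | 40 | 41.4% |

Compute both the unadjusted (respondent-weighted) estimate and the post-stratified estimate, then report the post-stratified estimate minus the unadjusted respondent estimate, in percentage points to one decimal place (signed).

Without adjustment, the pooled respondent share is:
  (40/260)×16.2 + (180/260)×5.4 + (40/260)×41.4 = 12.6%
Reweighting by population plan tier shares:
  0.11×16.2 + 0.18×5.4 + 0.71×41.4 = 32.148%
Difference = 32.148 − 12.6 = 19.548 pp.

+19.5 percentage points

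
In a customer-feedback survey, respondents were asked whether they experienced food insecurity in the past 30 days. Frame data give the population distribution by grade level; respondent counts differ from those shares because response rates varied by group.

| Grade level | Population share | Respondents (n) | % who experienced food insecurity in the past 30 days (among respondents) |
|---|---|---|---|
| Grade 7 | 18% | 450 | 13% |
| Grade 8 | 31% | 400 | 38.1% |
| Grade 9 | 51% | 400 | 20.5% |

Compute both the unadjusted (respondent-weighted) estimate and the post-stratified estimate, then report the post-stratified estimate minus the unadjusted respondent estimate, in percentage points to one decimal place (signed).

Without adjustment, the pooled respondent share is:
  (450/1250)×13 + (400/1250)×38.1 + (400/1250)×20.5 = 23.432%
Reweighting by population grade level shares:
  0.18×13 + 0.31×38.1 + 0.51×20.5 = 24.606%
Difference = 24.606 − 23.432 = 1.174 pp.

+1.2 percentage points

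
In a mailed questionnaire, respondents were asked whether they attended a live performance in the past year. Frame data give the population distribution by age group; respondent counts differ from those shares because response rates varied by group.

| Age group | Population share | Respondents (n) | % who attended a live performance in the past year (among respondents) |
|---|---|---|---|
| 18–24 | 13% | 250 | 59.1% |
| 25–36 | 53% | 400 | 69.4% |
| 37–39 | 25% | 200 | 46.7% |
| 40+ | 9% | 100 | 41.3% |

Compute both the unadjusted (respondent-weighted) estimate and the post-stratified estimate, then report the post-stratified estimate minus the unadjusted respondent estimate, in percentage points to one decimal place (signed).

+0.9 percentage points

Unadjusted (pooled respondent) estimate weights by respondent counts:
  (250/950)×59.1 + (400/950)×69.4 + (200/950)×46.7 + (100/950)×41.3 = 58.9526%
Post-stratified estimate weights by population shares:
  0.13×59.1 + 0.53×69.4 + 0.25×46.7 + 0.09×41.3 = 59.857%
Difference = 59.857 − 58.9526 = 0.9044 pp.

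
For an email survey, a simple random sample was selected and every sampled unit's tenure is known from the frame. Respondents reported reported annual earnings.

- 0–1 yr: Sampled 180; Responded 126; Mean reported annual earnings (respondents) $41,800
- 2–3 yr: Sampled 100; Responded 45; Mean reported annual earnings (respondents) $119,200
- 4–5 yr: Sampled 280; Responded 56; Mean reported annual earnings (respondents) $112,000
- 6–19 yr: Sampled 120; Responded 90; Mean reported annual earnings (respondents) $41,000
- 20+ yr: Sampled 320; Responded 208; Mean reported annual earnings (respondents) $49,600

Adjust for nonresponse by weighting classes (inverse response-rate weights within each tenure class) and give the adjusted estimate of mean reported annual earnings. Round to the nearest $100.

Response rates by class: 0–1 yr 126/180 = 70%, 2–3 yr 45/100 = 45%, 4–5 yr 56/280 = 20%, 6–19 yr 90/120 = 75%, 20+ yr 208/320 = 65%.
Inverse-response-rate weighting restores each class to its sampled count, so class totals weight by n_sampled:
  0–1 yr: 180 × 41,800 = 7,524,000
  2–3 yr: 100 × 119,200 = 11,920,000
  4–5 yr: 280 × 112,000 = 31,360,000
  6–19 yr: 120 × 41,000 = 4,920,000
  20+ yr: 320 × 49,600 = 15,872,000
Adjusted estimate = 71,596,000 / 1,000 = 71,596 → $71,600.

$71,600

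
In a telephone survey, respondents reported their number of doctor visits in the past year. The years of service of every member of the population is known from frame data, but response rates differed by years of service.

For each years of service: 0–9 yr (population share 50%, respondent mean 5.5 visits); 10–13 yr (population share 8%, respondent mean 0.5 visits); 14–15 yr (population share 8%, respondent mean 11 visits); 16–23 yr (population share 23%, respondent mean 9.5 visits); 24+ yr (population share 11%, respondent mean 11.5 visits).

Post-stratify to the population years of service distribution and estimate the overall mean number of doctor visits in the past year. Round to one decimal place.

7.1

Post-stratification weights by population share, not respondent share:
  0–9 yr: 0.5 × 5.5 = 2.75
  10–13 yr: 0.08 × 0.5 = 0.04
  14–15 yr: 0.08 × 11 = 0.88
  16–23 yr: 0.23 × 9.5 = 2.185
  24+ yr: 0.11 × 11.5 = 1.265
Post-stratified estimate = 7.12 → 7.1.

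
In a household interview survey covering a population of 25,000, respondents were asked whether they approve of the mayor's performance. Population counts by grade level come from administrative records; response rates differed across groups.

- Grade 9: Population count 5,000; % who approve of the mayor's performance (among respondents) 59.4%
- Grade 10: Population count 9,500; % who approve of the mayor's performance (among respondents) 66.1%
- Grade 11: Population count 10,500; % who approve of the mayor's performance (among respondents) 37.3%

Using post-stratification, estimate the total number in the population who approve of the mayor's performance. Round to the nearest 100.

13,200

Apply each group's respondent rate to its population count:
  Grade 9: 5,000 × 59.4% = 2970
  Grade 10: 9,500 × 66.1% = 6279.5
  Grade 11: 10,500 × 37.3% = 3916.5
Estimated total = 13,166 → 13,200.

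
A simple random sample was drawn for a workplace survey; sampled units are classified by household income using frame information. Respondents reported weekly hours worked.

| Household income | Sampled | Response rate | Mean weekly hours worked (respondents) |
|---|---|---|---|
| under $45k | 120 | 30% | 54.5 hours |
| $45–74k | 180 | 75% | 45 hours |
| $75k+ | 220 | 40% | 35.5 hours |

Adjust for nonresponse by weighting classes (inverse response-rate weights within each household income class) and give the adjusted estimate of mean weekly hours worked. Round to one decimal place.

Each respondent's weight = sampled/responded in their class; summing within a class gives n_sampled, so:
  under $45k: 120 × 54.5 = 6540
  $45–74k: 180 × 45 = 8100
  $75k+: 220 × 35.5 = 7810
Adjusted estimate = 22,450 / 520 = 43.1731 → 43.2.

43.2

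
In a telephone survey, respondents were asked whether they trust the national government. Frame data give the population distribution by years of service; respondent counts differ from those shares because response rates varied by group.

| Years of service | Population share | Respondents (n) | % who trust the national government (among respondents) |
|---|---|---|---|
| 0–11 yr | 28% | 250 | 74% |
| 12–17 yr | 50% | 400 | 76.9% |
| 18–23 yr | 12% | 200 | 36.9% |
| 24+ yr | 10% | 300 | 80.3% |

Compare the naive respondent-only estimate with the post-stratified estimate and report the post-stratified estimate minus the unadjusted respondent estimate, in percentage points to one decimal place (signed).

Without adjustment, the pooled respondent share is:
  (250/1150)×74 + (400/1150)×76.9 + (200/1150)×36.9 + (300/1150)×80.3 = 70.2%
Post-stratified estimate weights by population shares:
  0.28×74 + 0.5×76.9 + 0.12×36.9 + 0.1×80.3 = 71.628%
Difference = 71.628 − 70.2 = 1.428 pp.

+1.4 percentage points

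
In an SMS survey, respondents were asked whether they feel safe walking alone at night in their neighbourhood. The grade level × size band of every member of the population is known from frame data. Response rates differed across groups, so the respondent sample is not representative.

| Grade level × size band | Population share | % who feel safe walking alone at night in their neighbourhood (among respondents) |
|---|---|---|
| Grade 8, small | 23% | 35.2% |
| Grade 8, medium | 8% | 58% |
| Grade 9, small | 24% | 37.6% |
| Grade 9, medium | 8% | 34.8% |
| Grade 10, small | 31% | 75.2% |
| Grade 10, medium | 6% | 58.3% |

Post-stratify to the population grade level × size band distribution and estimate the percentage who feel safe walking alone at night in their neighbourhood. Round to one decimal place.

51.4%

Post-stratification weights by population share, not respondent share:
  Grade 8, small: 0.23 × 35.2 = 8.096
  Grade 8, medium: 0.08 × 58 = 4.64
  Grade 9, small: 0.24 × 37.6 = 9.024
  Grade 9, medium: 0.08 × 34.8 = 2.784
  Grade 10, small: 0.31 × 75.2 = 23.312
  Grade 10, medium: 0.06 × 58.3 = 3.498
Post-stratified estimate = 51.354 → 51.4%.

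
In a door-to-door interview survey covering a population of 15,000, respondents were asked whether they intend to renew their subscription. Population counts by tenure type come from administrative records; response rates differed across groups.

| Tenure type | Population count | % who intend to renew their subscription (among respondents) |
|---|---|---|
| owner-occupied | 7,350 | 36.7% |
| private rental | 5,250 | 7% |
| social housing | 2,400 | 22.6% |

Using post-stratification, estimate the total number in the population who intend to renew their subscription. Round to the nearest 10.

Apply each group's respondent rate to its population count:
  owner-occupied: 7,350 × 36.7% = 2697.45
  private rental: 5,250 × 7% = 367.5
  social housing: 2,400 × 22.6% = 542.4
Estimated total = 3607.35 → 3,610.

3,610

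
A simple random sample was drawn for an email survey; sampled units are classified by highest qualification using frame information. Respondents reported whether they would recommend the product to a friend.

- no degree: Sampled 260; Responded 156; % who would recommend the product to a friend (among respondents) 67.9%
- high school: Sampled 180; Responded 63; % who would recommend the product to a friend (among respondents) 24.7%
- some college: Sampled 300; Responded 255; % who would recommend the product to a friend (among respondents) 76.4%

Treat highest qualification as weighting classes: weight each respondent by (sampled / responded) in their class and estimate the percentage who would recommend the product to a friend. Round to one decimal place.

60.8%

Class response rates: no degree 156/260 = 60%, high school 63/180 = 35%, some college 255/300 = 85%.
Inverse-response-rate weighting restores each class to its sampled count, so class totals weight by n_sampled:
  no degree: 260 × 67.9 = 17,654
  high school: 180 × 24.7 = 4446
  some college: 300 × 76.4 = 22,920
Adjusted estimate = 45,020 / 740 = 60.8378 → 60.8%.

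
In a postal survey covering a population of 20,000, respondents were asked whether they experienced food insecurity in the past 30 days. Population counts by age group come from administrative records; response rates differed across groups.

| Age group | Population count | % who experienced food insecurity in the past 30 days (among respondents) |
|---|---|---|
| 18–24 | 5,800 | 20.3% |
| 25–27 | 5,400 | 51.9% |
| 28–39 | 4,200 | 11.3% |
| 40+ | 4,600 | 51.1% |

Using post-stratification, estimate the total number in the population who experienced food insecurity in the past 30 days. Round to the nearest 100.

6,800

Apply each group's respondent rate to its population count:
  18–24: 5,800 × 20.3% = 1177.4
  25–27: 5,400 × 51.9% = 2802.6
  28–39: 4,200 × 11.3% = 474.6
  40+: 4,600 × 51.1% = 2350.6
Estimated total = 6805.2 → 6,800.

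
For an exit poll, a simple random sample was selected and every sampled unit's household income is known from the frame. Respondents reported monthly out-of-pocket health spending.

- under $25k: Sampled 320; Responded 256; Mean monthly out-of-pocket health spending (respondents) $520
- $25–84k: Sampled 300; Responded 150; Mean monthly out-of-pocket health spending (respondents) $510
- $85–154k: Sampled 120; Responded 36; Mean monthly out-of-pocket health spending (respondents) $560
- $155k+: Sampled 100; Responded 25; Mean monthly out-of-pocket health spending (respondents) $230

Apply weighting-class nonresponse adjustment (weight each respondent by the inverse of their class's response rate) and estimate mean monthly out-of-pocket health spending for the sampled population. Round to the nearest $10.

Response rates by class: under $25k 256/320 = 80%, $25–84k 150/300 = 50%, $85–154k 36/120 = 30%, $155k+ 25/100 = 25%.
Inverse-response-rate weighting restores each class to its sampled count, so class totals weight by n_sampled:
  under $25k: 320 × 520 = 166,400
  $25–84k: 300 × 510 = 153,000
  $85–154k: 120 × 560 = 67,200
  $155k+: 100 × 230 = 23,000
Adjusted estimate = 409,600 / 840 = 487.619 → $490.

$490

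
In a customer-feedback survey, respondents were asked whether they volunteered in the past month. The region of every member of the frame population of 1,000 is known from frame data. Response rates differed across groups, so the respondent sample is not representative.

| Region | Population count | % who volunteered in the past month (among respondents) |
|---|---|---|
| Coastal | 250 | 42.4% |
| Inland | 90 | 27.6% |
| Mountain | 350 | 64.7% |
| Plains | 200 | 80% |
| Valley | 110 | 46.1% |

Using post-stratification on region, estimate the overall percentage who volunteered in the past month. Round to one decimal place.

56.8%

Reweight to the known region distribution:
  Coastal: (250/1,000) × 42.4 = 10.6
  Inland: (90/1,000) × 27.6 = 2.484
  Mountain: (350/1,000) × 64.7 = 22.645
  Plains: (200/1,000) × 80 = 16
  Valley: (110/1,000) × 46.1 = 5.071
Post-stratified estimate = 56.8 → 56.8%.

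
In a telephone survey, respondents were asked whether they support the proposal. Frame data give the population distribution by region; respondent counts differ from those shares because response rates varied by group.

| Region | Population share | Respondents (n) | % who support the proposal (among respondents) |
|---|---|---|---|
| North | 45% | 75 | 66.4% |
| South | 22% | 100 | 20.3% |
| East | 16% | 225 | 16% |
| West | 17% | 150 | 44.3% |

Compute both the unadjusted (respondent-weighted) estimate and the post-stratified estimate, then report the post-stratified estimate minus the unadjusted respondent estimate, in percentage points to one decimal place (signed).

+13.1 percentage points

Unadjusted (pooled respondent) estimate weights by respondent counts:
  (75/550)×66.4 + (100/550)×20.3 + (225/550)×16 + (150/550)×44.3 = 31.3727%
Post-stratifying to population shares instead:
  0.45×66.4 + 0.22×20.3 + 0.16×16 + 0.17×44.3 = 44.437%
Difference = 44.437 − 31.3727 = 13.0643 pp.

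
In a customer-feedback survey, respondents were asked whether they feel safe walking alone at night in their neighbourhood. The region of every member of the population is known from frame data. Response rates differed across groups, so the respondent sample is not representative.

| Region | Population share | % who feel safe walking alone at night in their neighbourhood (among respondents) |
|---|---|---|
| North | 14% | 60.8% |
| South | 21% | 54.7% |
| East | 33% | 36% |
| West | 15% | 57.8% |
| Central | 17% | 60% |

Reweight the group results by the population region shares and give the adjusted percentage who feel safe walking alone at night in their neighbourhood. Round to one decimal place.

Each cell contributes population-share × respondent value:
  North: 0.14 × 60.8 = 8.512
  South: 0.21 × 54.7 = 11.487
  East: 0.33 × 36 = 11.88
  West: 0.15 × 57.8 = 8.67
  Central: 0.17 × 60 = 10.2
Post-stratified estimate = 50.749 → 50.7%.

50.7%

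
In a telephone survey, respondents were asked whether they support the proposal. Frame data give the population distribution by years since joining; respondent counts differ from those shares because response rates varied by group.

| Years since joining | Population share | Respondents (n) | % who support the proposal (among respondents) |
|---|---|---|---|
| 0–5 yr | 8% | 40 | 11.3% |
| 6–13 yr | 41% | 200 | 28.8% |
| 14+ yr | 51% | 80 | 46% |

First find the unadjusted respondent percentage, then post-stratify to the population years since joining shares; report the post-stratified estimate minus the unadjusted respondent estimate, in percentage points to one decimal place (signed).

Naive respondent-only estimate (weights = respondent counts):
  (40/320)×11.3 + (200/320)×28.8 + (80/320)×46 = 30.9125%
Reweighting by population years since joining shares:
  0.08×11.3 + 0.41×28.8 + 0.51×46 = 36.172%
Difference = 36.172 − 30.9125 = 5.2595 pp.

+5.3 percentage points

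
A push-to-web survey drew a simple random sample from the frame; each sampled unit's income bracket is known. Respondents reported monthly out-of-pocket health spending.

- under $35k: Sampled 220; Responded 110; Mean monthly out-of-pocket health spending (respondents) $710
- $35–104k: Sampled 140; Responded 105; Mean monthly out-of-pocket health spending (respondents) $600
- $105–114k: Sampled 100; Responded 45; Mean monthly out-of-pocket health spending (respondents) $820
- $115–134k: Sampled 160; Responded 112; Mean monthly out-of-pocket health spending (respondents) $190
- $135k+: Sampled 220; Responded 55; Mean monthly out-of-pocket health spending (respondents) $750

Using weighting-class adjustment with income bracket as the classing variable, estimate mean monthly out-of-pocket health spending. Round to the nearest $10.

Class response rates: under $35k 110/220 = 50%, $35–104k 105/140 = 75%, $105–114k 45/100 = 45%, $115–134k 112/160 = 70%, $135k+ 55/220 = 25%.
With weight = n_sampled/n_responded per class, the weighted class total is n_sampled:
  under $35k: 220 × 710 = 156,200
  $35–104k: 140 × 600 = 84,000
  $105–114k: 100 × 820 = 82,000
  $115–134k: 160 × 190 = 30,400
  $135k+: 220 × 750 = 165,000
Adjusted estimate = 517,600 / 840 = 616.19 → $620.

$620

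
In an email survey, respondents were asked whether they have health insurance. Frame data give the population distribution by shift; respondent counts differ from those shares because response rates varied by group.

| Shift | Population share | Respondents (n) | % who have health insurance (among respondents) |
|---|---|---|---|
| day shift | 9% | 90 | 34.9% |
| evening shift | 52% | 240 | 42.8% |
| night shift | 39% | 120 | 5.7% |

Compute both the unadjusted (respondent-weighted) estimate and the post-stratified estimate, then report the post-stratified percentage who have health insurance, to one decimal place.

27.6%

Without adjustment, the pooled respondent share is:
  (90/450)×34.9 + (240/450)×42.8 + (120/450)×5.7 = 31.3267%
Post-stratifying to population shares instead:
  0.09×34.9 + 0.52×42.8 + 0.39×5.7 = 27.62%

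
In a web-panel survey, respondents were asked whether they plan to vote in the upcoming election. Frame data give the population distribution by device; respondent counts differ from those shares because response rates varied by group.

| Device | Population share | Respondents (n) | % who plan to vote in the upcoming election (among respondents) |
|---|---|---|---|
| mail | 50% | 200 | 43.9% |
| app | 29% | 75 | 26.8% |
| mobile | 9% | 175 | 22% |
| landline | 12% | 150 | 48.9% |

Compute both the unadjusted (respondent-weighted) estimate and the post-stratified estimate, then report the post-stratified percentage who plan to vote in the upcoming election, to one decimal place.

37.6%

Naive respondent-only estimate (weights = respondent counts):
  (200/600)×43.9 + (75/600)×26.8 + (175/600)×22 + (150/600)×48.9 = 36.625%
Reweighting by population device shares:
  0.5×43.9 + 0.29×26.8 + 0.09×22 + 0.12×48.9 = 37.57%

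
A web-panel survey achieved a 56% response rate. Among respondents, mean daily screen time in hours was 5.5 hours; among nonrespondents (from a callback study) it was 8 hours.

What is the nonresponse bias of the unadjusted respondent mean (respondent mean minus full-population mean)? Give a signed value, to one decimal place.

Nonresponse fraction = 1 − 0.56 = 0.44.
Bias = (nonresponse fraction) × (respondent mean − nonrespondent mean)
     = 0.44 × (5.5 − 8) = 0.44 × -2.5 = -1.1.

-1.1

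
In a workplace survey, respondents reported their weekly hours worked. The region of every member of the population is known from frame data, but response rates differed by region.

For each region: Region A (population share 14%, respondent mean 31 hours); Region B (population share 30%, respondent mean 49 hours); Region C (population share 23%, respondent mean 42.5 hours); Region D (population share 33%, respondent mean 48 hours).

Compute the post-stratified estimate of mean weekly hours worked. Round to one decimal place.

44.7

Each cell contributes population-share × respondent value:
  Region A: 0.14 × 31 = 4.34
  Region B: 0.3 × 49 = 14.7
  Region C: 0.23 × 42.5 = 9.775
  Region D: 0.33 × 48 = 15.84
Post-stratified estimate = 44.655 → 44.7.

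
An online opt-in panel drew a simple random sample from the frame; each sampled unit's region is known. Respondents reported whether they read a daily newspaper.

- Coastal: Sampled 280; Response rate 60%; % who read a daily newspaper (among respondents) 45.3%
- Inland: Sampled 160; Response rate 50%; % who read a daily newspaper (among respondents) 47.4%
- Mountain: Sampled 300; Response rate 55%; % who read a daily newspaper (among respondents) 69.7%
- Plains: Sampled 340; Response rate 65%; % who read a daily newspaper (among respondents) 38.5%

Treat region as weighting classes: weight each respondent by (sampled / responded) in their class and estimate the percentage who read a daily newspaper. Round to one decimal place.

50.2%

With weight = n_sampled/n_responded per class, the weighted class total is n_sampled:
  Coastal: 280 × 45.3 = 12,684
  Inland: 160 × 47.4 = 7584
  Mountain: 300 × 69.7 = 20,910
  Plains: 340 × 38.5 = 13,090
Adjusted estimate = 54,268 / 1,080 = 50.2481 → 50.2%.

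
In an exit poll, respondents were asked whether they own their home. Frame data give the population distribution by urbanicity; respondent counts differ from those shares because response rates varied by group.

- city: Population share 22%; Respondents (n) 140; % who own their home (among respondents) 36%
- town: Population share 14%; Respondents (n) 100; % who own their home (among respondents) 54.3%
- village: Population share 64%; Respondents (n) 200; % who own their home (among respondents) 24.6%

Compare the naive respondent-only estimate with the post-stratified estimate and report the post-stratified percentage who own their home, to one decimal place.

31.3%

Unadjusted (pooled respondent) estimate weights by respondent counts:
  (140/440)×36 + (100/440)×54.3 + (200/440)×24.6 = 34.9773%
Post-stratified estimate weights by population shares:
  0.22×36 + 0.14×54.3 + 0.64×24.6 = 31.266%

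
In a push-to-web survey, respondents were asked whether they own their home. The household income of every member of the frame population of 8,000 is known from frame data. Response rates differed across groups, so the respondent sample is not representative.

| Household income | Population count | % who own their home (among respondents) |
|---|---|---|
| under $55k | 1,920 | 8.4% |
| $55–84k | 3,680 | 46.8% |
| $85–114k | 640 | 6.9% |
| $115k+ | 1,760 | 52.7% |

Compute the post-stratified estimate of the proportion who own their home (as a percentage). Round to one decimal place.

35.7%

Post-stratification weights by population share, not respondent share:
  under $55k: (1,920/8,000) × 8.4 = 2.016
  $55–84k: (3,680/8,000) × 46.8 = 21.528
  $85–114k: (640/8,000) × 6.9 = 0.552
  $115k+: (1,760/8,000) × 52.7 = 11.594
Post-stratified estimate = 35.69 → 35.7%.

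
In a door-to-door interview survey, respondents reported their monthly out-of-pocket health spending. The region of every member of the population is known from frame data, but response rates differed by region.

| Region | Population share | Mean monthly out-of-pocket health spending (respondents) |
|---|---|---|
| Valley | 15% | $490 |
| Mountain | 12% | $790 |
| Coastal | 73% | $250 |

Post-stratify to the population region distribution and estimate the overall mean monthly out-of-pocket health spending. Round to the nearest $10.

Reweight to the known region distribution:
  Valley: 0.15 × 490 = 73.5
  Mountain: 0.12 × 790 = 94.8
  Coastal: 0.73 × 250 = 182.5
Post-stratified estimate = 350.8 → $350.

$350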